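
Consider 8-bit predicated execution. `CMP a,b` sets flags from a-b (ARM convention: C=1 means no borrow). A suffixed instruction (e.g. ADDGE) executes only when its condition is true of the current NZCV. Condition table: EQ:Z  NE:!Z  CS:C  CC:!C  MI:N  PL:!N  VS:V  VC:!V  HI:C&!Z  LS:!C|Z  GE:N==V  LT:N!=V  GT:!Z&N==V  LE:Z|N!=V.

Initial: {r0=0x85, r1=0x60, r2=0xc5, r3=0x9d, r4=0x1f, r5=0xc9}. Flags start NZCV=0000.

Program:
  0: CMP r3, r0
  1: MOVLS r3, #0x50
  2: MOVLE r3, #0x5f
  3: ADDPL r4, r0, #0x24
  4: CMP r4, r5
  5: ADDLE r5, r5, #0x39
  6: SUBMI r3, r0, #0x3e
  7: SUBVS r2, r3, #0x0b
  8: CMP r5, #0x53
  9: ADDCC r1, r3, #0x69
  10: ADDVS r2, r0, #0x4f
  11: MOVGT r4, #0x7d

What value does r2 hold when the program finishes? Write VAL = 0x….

[0] flags=0010 → (cmp)
[1] flags=0010 LS?F → skip
[2] flags=0010 LE?F → skip
[3] flags=0010 PL?T → r4=0xa9
[4] flags=1000 → (cmp)
[5] flags=1000 LE?T → r5=0x02
[6] flags=1000 MI?T → r3=0x47
[7] flags=1000 VS?F → skip
[8] flags=1000 → (cmp)
[9] flags=1000 CC?T → r1=0xb0
[10] flags=1000 VS?F → skip
[11] flags=1000 GT?F → skip

VAL = 0xc5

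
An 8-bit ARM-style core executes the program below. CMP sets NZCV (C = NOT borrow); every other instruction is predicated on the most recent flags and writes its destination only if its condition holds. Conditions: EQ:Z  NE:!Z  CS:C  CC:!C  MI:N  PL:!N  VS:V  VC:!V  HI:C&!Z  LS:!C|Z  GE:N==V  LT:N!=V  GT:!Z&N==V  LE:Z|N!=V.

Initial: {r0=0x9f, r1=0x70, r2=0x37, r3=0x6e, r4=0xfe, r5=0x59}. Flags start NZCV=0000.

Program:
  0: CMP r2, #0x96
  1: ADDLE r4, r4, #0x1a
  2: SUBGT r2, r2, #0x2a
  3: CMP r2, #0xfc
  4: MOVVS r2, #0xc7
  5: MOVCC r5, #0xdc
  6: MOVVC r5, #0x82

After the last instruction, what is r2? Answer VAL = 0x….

0: ✓ CMP  NZCV=1001
1: · ADDLE
2: ✓ SUBGT  r2←0x0d
3: ✓ CMP  NZCV=0000
4: · MOVVS
5: ✓ MOVCC  r5←0xdc
6: ✓ MOVVC  r5←0x82

VAL = 0x0d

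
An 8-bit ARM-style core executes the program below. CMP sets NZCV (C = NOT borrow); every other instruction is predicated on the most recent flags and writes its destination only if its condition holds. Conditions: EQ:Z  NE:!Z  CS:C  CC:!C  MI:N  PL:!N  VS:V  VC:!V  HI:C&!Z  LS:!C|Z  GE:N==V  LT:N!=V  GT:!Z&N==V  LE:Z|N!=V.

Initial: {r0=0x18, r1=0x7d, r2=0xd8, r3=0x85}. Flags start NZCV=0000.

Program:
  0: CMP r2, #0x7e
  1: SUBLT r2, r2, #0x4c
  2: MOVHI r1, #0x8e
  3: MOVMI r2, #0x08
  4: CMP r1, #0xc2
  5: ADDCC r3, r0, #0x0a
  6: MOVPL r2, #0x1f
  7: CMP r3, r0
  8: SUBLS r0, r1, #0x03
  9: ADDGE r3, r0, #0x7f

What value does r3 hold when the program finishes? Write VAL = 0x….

[0] flags=0011 → (cmp)
[1] flags=0011 LT?T → r2=0x8c
[2] flags=0011 HI?T → r1=0x8e
[3] flags=0011 MI?F → skip
[4] flags=1000 → (cmp)
[5] flags=1000 CC?T → r3=0x22
[6] flags=1000 PL?F → skip
[7] flags=0010 → (cmp)
[8] flags=0010 LS?F → skip
[9] flags=0010 GE?T → r3=0x97

VAL = 0x97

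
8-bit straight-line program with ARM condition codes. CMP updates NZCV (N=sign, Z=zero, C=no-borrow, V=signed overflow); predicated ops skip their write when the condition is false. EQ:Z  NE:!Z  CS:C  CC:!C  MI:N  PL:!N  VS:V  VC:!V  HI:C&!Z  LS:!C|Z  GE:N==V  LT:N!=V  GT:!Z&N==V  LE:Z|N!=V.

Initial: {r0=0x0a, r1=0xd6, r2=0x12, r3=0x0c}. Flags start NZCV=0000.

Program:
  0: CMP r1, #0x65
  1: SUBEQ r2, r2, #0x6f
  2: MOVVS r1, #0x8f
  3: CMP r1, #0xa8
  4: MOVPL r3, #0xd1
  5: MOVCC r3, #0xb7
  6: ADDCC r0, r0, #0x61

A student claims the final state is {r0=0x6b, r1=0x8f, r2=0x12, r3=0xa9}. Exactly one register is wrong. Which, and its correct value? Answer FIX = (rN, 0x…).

0: ✓ CMP  NZCV=0011
1: · SUBEQ
2: ✓ MOVVS  r1←0x8f
3: ✓ CMP  NZCV=1000
4: · MOVPL
5: ✓ MOVCC  r3←0xb7
6: ✓ ADDCC  r0←0x6b

FIX = (r3, 0xb7)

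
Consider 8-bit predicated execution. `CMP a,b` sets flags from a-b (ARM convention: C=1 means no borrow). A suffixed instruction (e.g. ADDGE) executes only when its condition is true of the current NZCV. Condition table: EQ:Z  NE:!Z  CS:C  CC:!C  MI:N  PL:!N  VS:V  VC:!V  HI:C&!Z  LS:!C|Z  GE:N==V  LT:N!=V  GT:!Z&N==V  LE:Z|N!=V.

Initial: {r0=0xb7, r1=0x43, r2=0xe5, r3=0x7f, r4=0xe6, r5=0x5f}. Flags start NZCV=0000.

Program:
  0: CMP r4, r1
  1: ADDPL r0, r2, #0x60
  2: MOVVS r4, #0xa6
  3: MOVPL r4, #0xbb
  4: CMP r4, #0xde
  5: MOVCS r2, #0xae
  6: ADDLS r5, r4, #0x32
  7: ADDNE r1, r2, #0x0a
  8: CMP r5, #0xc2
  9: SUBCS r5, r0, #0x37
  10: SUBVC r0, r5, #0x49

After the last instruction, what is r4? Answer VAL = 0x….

[0] flags=1010 → (cmp)
[1] flags=1010 PL?F → skip
[2] flags=1010 VS?F → skip
[3] flags=1010 PL?F → skip
[4] flags=0010 → (cmp)
[5] flags=0010 CS?T → r2=0xae
[6] flags=0010 LS?F → skip
[7] flags=0010 NE?T → r1=0xb8
[8] flags=1001 → (cmp)
[9] flags=1001 CS?F → skip
[10] flags=1001 VC?F → skip

VAL = 0xe6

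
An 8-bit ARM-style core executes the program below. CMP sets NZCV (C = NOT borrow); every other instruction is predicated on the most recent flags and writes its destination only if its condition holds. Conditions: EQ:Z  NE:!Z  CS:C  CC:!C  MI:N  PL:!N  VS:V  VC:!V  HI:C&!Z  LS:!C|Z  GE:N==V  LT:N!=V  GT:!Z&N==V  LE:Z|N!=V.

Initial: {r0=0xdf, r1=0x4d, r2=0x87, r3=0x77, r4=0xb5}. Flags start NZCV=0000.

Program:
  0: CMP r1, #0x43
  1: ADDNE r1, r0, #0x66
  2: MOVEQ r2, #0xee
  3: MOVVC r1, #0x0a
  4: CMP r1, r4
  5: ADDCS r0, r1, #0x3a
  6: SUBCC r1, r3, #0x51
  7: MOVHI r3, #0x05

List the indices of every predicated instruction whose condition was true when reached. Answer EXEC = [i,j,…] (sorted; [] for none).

0: ✓ CMP  NZCV=0010
1: ✓ ADDNE  r1←0x45
2: · MOVEQ
3: ✓ MOVVC  r1←0x0a
4: ✓ CMP  NZCV=0000
5: · ADDCS
6: ✓ SUBCC  r1←0x26
7: · MOVHI

EXEC = [1,3,6]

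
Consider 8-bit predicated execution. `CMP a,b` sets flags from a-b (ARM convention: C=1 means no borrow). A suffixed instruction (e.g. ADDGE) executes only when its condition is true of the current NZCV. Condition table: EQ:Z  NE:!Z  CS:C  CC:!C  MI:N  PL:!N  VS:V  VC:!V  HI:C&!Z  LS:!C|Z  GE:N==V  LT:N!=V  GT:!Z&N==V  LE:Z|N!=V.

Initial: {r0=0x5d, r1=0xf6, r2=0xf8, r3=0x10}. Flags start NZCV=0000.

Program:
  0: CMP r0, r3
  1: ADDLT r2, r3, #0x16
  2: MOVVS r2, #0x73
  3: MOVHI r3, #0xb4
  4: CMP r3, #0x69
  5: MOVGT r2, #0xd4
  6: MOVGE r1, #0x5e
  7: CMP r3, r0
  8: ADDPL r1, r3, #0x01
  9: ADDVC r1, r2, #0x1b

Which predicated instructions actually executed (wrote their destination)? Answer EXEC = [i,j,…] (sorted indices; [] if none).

[0] flags=0010 → (cmp)
[1] flags=0010 LT?F → skip
[2] flags=0010 VS?F → skip
[3] flags=0010 HI?T → r3=0xb4
[4] flags=0011 → (cmp)
[5] flags=0011 GT?F → skip
[6] flags=0011 GE?F → skip
[7] flags=0011 → (cmp)
[8] flags=0011 PL?T → r1=0xb5
[9] flags=0011 VC?F → skip

EXEC = [3,8]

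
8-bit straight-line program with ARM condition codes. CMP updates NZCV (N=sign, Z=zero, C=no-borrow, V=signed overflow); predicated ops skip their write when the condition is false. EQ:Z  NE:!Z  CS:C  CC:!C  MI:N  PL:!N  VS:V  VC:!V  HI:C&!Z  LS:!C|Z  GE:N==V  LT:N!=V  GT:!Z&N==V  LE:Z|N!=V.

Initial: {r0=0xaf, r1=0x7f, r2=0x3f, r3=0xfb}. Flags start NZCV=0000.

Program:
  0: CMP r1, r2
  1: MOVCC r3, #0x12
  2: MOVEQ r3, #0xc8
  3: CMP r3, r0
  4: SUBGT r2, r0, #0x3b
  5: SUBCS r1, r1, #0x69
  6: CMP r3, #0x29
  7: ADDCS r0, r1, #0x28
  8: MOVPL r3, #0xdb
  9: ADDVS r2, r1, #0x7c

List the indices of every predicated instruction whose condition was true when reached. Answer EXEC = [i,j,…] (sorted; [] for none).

[0] flags=0010 → (cmp)
[1] flags=0010 CC?F → skip
[2] flags=0010 EQ?F → skip
[3] flags=0010 → (cmp)
[4] flags=0010 GT?T → r2=0x74
[5] flags=0010 CS?T → r1=0x16
[6] flags=1010 → (cmp)
[7] flags=1010 CS?T → r0=0x3e
[8] flags=1010 PL?F → skip
[9] flags=1010 VS?F → skip

EXEC = [4,5,7]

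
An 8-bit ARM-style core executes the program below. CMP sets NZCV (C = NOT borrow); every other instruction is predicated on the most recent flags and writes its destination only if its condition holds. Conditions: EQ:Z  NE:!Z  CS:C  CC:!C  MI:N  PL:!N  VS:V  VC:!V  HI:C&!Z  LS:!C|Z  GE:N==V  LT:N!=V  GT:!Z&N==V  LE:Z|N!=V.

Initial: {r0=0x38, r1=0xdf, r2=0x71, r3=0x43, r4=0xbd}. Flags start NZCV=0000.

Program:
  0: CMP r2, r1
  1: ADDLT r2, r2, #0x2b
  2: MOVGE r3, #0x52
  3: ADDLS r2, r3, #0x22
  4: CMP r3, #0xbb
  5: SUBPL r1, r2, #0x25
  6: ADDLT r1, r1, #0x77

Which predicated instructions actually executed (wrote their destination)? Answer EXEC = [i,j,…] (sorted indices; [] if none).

[0] flags=1001 → (cmp)
[1] flags=1001 LT?F → skip
[2] flags=1001 GE?T → r3=0x52
[3] flags=1001 LS?T → r2=0x74
[4] flags=1001 → (cmp)
[5] flags=1001 PL?F → skip
[6] flags=1001 LT?F → skip

EXEC = [2,3]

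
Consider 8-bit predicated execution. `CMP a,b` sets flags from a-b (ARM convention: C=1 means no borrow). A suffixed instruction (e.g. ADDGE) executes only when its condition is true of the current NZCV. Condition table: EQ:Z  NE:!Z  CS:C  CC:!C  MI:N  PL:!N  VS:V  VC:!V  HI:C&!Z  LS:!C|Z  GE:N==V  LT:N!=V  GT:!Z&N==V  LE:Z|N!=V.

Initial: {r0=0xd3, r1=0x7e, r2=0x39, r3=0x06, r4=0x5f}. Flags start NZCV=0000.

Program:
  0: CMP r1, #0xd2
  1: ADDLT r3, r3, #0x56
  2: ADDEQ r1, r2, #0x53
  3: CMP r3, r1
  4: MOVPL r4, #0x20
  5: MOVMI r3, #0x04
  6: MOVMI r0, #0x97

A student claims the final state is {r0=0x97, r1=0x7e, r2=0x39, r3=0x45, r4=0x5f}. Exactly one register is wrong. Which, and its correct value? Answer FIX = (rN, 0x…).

FIX = (r3, 0x04)

0: ✓ CMP  NZCV=1001
1: · ADDLT
2: · ADDEQ
3: ✓ CMP  NZCV=1000
4: · MOVPL
5: ✓ MOVMI  r3←0x04
6: ✓ MOVMI  r0←0x97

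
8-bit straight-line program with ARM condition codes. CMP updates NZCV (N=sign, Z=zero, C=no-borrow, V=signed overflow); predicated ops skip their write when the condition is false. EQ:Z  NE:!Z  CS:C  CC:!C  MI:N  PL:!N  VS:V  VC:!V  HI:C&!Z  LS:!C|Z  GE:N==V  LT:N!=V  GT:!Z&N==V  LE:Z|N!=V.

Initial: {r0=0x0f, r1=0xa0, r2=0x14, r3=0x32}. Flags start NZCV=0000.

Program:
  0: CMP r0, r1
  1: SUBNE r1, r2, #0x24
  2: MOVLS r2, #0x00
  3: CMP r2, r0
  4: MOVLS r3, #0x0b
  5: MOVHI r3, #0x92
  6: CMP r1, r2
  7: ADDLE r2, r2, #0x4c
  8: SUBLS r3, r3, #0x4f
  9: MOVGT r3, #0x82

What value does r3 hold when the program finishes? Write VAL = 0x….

VAL = 0x0b

0: ✓ CMP  NZCV=0000
1: ✓ SUBNE  r1←0xf0
2: ✓ MOVLS  r2←0x00
3: ✓ CMP  NZCV=1000
4: ✓ MOVLS  r3←0x0b
5: · MOVHI
6: ✓ CMP  NZCV=1010
7: ✓ ADDLE  r2←0x4c
8: · SUBLS
9: · MOVGT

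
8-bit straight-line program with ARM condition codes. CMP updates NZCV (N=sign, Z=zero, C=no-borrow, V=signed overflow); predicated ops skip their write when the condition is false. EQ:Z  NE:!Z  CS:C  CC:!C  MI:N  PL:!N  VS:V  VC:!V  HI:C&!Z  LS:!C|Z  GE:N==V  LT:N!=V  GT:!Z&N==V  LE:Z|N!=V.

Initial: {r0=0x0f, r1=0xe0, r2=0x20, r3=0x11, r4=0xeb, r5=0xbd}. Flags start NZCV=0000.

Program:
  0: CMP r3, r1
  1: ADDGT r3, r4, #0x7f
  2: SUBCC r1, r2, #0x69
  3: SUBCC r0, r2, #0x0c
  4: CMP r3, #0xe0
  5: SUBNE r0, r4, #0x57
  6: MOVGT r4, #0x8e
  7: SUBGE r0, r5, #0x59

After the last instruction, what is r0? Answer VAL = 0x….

[0] flags=0000 → (cmp)
[1] flags=0000 GT?T → r3=0x6a
[2] flags=0000 CC?T → r1=0xb7
[3] flags=0000 CC?T → r0=0x14
[4] flags=1001 → (cmp)
[5] flags=1001 NE?T → r0=0x94
[6] flags=1001 GT?T → r4=0x8e
[7] flags=1001 GE?T → r0=0x64

VAL = 0x64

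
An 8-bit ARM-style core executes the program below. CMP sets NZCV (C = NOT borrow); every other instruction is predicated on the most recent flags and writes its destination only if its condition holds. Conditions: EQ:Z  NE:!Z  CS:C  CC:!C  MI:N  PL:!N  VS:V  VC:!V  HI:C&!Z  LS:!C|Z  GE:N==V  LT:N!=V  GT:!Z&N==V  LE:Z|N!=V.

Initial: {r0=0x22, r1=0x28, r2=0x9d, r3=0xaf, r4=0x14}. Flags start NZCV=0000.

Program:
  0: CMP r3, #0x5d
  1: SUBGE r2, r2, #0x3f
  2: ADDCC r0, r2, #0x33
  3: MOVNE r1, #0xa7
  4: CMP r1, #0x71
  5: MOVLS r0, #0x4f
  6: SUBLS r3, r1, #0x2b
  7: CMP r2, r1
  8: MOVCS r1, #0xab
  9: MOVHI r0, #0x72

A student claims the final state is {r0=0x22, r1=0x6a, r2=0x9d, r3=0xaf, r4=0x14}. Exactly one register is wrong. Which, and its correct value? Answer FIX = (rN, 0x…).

0: ✓ CMP  NZCV=0011
1: · SUBGE
2: · ADDCC
3: ✓ MOVNE  r1←0xa7
4: ✓ CMP  NZCV=0011
5: · MOVLS
6: · SUBLS
7: ✓ CMP  NZCV=1000
8: · MOVCS
9: · MOVHI

FIX = (r1, 0xa7)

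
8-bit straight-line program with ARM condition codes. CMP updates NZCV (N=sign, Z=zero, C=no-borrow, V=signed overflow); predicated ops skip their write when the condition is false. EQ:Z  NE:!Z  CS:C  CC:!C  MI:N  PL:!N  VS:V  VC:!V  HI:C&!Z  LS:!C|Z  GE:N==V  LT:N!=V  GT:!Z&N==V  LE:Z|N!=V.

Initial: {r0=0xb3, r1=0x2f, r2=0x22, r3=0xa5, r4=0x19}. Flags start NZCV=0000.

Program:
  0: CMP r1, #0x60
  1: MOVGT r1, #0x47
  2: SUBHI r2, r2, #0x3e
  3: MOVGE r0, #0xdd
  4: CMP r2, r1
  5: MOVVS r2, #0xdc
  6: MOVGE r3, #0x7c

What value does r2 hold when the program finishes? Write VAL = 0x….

[0] flags=1000 → (cmp)
[1] flags=1000 GT?F → skip
[2] flags=1000 HI?F → skip
[3] flags=1000 GE?F → skip
[4] flags=1000 → (cmp)
[5] flags=1000 VS?F → skip
[6] flags=1000 GE?F → skip

VAL = 0x22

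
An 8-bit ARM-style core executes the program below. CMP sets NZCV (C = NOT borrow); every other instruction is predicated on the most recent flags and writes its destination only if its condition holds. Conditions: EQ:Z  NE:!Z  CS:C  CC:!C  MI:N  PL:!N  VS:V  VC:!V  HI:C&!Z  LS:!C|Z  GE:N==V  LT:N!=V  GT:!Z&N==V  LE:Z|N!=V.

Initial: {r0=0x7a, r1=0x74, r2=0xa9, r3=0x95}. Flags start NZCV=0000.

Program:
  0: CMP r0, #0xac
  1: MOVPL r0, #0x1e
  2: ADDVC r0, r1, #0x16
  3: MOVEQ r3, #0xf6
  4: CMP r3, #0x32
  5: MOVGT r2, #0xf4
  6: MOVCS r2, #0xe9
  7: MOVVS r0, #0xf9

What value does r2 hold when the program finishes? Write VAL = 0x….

[0] flags=1001 → (cmp)
[1] flags=1001 PL?F → skip
[2] flags=1001 VC?F → skip
[3] flags=1001 EQ?F → skip
[4] flags=0011 → (cmp)
[5] flags=0011 GT?F → skip
[6] flags=0011 CS?T → r2=0xe9
[7] flags=0011 VS?T → r0=0xf9

VAL = 0xe9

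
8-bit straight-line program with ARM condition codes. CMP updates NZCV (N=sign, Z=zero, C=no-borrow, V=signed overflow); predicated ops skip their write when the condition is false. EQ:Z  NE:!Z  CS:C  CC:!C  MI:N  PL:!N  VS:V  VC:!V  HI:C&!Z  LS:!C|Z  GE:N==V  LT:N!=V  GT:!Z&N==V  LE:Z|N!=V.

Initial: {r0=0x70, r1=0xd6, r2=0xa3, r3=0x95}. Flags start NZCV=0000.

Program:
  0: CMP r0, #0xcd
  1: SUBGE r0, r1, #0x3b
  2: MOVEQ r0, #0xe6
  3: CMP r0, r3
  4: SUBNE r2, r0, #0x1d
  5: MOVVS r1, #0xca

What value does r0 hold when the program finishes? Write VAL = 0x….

[0] flags=1001 → (cmp)
[1] flags=1001 GE?T → r0=0x9b
[2] flags=1001 EQ?F → skip
[3] flags=0010 → (cmp)
[4] flags=0010 NE?T → r2=0x7e
[5] flags=0010 VS?F → skip

VAL = 0x9b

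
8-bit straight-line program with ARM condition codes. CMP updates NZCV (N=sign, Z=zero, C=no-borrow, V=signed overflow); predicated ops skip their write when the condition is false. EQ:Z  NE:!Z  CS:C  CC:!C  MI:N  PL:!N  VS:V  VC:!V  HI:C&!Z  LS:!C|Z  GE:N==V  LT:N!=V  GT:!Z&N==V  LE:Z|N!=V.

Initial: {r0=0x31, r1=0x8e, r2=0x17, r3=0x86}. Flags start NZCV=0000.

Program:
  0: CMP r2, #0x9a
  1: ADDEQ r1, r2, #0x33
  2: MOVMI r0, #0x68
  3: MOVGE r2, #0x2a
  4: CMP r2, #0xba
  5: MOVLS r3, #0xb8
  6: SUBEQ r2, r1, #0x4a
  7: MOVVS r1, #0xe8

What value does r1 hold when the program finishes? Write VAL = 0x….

[0] flags=0000 → (cmp)
[1] flags=0000 EQ?F → skip
[2] flags=0000 MI?F → skip
[3] flags=0000 GE?T → r2=0x2a
[4] flags=0000 → (cmp)
[5] flags=0000 LS?T → r3=0xb8
[6] flags=0000 EQ?F → skip
[7] flags=0000 VS?F → skip

VAL = 0x8e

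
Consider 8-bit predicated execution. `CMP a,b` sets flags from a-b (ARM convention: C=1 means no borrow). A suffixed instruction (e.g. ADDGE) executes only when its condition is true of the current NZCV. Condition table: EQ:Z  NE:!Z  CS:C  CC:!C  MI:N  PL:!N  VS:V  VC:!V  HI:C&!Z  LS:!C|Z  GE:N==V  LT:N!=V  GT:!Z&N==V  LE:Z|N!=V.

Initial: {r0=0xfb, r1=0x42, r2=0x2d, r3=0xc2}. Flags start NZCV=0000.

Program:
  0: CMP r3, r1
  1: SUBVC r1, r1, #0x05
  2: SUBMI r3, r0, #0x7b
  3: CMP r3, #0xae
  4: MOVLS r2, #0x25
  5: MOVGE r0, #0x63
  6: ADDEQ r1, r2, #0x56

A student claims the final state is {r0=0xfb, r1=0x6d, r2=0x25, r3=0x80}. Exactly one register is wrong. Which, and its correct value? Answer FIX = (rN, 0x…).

FIX = (r1, 0x3d)

[0] flags=1010 → (cmp)
[1] flags=1010 VC?T → r1=0x3d
[2] flags=1010 MI?T → r3=0x80
[3] flags=1000 → (cmp)
[4] flags=1000 LS?T → r2=0x25
[5] flags=1000 GE?F → skip
[6] flags=1000 EQ?F → skip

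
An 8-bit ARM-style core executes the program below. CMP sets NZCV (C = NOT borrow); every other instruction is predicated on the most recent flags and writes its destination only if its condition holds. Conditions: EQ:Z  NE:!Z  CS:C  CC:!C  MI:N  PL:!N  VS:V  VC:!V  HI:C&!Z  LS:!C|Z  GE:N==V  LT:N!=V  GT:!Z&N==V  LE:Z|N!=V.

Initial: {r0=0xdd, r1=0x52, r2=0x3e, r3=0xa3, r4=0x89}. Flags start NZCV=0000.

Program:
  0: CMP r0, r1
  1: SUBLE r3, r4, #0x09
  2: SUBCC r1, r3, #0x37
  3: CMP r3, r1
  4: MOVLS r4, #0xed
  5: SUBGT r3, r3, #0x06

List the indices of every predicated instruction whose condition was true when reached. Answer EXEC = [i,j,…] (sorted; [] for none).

0: ✓ CMP  NZCV=1010
1: ✓ SUBLE  r3←0x80
2: · SUBCC
3: ✓ CMP  NZCV=0011
4: · MOVLS
5: · SUBGT

EXEC = [1]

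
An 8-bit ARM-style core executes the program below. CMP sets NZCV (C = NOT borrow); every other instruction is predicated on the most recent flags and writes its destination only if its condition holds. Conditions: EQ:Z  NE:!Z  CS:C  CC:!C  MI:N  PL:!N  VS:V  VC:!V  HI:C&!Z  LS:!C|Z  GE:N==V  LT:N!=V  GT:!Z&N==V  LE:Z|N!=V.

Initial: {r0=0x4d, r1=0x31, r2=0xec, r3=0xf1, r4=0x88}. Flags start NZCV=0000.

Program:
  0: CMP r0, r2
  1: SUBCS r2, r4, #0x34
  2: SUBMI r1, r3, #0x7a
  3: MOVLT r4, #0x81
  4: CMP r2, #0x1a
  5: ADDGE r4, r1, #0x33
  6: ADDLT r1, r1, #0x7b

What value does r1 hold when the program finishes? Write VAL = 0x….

0: ✓ CMP  NZCV=0000
1: · SUBCS
2: · SUBMI
3: · MOVLT
4: ✓ CMP  NZCV=1010
5: · ADDGE
6: ✓ ADDLT  r1←0xac

VAL = 0xac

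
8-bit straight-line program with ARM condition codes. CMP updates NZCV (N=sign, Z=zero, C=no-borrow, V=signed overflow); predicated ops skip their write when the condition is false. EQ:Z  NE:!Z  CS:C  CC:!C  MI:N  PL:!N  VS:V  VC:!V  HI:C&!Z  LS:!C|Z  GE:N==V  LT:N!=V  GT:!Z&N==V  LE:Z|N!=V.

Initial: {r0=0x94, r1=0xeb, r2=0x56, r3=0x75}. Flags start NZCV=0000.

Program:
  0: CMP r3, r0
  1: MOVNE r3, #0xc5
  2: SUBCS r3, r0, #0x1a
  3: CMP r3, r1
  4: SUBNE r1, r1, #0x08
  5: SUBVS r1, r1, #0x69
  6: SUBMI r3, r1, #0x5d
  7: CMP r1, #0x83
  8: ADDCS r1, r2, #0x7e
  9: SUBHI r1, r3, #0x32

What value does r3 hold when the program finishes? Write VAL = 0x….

0: ✓ CMP  NZCV=1001
1: ✓ MOVNE  r3←0xc5
2: · SUBCS
3: ✓ CMP  NZCV=1000
4: ✓ SUBNE  r1←0xe3
5: · SUBVS
6: ✓ SUBMI  r3←0x86
7: ✓ CMP  NZCV=0010
8: ✓ ADDCS  r1←0xd4
9: ✓ SUBHI  r1←0x54

VAL = 0x86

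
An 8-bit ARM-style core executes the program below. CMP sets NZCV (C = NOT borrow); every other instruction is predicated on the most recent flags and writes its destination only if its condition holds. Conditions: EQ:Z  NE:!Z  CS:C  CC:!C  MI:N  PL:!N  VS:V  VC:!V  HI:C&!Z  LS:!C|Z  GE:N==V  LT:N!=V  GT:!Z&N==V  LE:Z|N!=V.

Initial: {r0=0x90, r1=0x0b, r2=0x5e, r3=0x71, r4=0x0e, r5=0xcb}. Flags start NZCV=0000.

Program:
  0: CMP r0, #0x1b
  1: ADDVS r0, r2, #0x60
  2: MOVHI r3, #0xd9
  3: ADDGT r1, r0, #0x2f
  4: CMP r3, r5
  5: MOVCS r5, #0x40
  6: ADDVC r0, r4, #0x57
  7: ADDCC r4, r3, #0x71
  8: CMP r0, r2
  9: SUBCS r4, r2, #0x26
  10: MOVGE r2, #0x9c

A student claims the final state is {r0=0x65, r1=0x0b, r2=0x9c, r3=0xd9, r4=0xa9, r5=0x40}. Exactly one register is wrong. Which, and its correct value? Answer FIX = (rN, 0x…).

FIX = (r4, 0x38)

0: ✓ CMP  NZCV=0011
1: ✓ ADDVS  r0←0xbe
2: ✓ MOVHI  r3←0xd9
3: · ADDGT
4: ✓ CMP  NZCV=0010
5: ✓ MOVCS  r5←0x40
6: ✓ ADDVC  r0←0x65
7: · ADDCC
8: ✓ CMP  NZCV=0010
9: ✓ SUBCS  r4←0x38
10: ✓ MOVGE  r2←0x9c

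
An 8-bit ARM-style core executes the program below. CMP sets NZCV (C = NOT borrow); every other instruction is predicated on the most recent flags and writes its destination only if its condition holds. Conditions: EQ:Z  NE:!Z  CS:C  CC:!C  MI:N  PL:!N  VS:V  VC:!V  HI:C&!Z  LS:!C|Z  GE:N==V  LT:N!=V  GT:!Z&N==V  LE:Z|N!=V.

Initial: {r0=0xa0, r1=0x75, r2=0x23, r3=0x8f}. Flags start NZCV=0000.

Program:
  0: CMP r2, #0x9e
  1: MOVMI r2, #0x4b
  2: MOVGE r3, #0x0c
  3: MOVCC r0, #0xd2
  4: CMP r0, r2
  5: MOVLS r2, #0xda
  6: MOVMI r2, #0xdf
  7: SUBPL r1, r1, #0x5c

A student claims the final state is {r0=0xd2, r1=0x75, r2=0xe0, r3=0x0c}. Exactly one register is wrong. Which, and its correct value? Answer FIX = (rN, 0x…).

[0] flags=1001 → (cmp)
[1] flags=1001 MI?T → r2=0x4b
[2] flags=1001 GE?T → r3=0x0c
[3] flags=1001 CC?T → r0=0xd2
[4] flags=1010 → (cmp)
[5] flags=1010 LS?F → skip
[6] flags=1010 MI?T → r2=0xdf
[7] flags=1010 PL?F → skip

FIX = (r2, 0xdf)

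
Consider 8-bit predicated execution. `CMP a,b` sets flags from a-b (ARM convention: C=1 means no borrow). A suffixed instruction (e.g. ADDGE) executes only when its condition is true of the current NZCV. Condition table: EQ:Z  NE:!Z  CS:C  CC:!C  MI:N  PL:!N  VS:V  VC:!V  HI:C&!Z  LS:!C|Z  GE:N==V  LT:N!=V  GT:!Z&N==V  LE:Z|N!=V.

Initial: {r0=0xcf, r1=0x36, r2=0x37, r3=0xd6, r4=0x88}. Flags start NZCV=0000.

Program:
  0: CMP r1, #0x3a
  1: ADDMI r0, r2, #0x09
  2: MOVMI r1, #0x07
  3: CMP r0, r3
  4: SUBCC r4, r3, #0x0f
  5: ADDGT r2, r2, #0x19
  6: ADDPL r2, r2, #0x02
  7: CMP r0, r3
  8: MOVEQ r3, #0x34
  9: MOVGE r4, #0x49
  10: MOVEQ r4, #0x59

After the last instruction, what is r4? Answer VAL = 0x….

VAL = 0x49

[0] flags=1000 → (cmp)
[1] flags=1000 MI?T → r0=0x40
[2] flags=1000 MI?T → r1=0x07
[3] flags=0000 → (cmp)
[4] flags=0000 CC?T → r4=0xc7
[5] flags=0000 GT?T → r2=0x50
[6] flags=0000 PL?T → r2=0x52
[7] flags=0000 → (cmp)
[8] flags=0000 EQ?F → skip
[9] flags=0000 GE?T → r4=0x49
[10] flags=0000 EQ?F → skip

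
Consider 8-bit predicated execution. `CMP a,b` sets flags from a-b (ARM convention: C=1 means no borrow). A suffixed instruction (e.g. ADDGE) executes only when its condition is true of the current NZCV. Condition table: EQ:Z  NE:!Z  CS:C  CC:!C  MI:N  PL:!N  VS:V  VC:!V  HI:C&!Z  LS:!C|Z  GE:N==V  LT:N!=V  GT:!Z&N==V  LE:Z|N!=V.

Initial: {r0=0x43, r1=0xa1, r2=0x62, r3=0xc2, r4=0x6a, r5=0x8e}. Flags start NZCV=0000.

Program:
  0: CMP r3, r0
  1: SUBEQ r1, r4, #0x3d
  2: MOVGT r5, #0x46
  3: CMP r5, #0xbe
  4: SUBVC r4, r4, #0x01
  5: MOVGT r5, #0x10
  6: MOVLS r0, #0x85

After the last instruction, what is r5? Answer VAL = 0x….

[0] flags=0011 → (cmp)
[1] flags=0011 EQ?F → skip
[2] flags=0011 GT?F → skip
[3] flags=1000 → (cmp)
[4] flags=1000 VC?T → r4=0x69
[5] flags=1000 GT?F → skip
[6] flags=1000 LS?T → r0=0x85

VAL = 0x8e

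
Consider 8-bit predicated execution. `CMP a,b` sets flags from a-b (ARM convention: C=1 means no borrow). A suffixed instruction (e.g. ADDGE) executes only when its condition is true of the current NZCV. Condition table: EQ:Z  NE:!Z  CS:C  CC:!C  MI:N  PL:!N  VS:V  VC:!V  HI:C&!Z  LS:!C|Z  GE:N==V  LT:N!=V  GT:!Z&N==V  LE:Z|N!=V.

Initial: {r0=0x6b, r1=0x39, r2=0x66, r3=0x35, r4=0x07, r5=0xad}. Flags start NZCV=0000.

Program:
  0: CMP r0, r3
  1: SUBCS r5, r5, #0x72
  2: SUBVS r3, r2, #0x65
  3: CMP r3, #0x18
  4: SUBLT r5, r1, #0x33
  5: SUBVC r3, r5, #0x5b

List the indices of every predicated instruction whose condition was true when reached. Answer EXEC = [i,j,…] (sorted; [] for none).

0: ✓ CMP  NZCV=0010
1: ✓ SUBCS  r5←0x3b
2: · SUBVS
3: ✓ CMP  NZCV=0010
4: · SUBLT
5: ✓ SUBVC  r3←0xe0

EXEC = [1,5]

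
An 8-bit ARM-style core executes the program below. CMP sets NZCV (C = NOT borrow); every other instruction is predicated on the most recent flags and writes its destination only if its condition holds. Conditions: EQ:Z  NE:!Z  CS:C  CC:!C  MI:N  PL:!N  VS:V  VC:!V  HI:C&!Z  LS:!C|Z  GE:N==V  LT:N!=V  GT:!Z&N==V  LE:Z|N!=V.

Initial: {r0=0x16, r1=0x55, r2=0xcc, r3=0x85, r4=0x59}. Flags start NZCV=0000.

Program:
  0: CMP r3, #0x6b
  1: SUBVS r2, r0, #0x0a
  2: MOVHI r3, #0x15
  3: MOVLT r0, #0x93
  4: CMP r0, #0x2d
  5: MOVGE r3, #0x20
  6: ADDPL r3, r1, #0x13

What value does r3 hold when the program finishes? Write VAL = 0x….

VAL = 0x68

0: ✓ CMP  NZCV=0011
1: ✓ SUBVS  r2←0x0c
2: ✓ MOVHI  r3←0x15
3: ✓ MOVLT  r0←0x93
4: ✓ CMP  NZCV=0011
5: · MOVGE
6: ✓ ADDPL  r3←0x68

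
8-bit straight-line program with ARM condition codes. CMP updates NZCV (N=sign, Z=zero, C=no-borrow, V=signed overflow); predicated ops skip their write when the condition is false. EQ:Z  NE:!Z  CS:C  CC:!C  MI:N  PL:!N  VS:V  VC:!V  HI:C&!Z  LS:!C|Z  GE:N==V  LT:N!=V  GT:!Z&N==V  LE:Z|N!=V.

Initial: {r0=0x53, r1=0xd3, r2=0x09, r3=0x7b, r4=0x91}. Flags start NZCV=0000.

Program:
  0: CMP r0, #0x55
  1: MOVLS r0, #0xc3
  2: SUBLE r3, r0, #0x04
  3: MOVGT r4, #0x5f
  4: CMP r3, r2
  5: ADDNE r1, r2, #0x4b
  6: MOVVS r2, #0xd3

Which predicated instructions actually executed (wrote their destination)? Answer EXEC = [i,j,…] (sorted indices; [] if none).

0: ✓ CMP  NZCV=1000
1: ✓ MOVLS  r0←0xc3
2: ✓ SUBLE  r3←0xbf
3: · MOVGT
4: ✓ CMP  NZCV=1010
5: ✓ ADDNE  r1←0x54
6: · MOVVS

EXEC = [1,2,5]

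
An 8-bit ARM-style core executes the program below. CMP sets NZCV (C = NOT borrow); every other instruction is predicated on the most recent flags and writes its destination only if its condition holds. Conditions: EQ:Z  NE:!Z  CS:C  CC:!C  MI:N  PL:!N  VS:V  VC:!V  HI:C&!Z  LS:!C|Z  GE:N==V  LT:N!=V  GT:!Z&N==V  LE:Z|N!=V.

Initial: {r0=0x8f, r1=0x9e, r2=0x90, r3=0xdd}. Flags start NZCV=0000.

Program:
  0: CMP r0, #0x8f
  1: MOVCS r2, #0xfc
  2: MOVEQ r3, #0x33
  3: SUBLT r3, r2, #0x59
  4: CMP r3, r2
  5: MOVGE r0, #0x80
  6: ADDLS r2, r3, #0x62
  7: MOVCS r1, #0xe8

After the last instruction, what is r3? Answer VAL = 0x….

VAL = 0x33

[0] flags=0110 → (cmp)
[1] flags=0110 CS?T → r2=0xfc
[2] flags=0110 EQ?T → r3=0x33
[3] flags=0110 LT?F → skip
[4] flags=0000 → (cmp)
[5] flags=0000 GE?T → r0=0x80
[6] flags=0000 LS?T → r2=0x95
[7] flags=0000 CS?F → skip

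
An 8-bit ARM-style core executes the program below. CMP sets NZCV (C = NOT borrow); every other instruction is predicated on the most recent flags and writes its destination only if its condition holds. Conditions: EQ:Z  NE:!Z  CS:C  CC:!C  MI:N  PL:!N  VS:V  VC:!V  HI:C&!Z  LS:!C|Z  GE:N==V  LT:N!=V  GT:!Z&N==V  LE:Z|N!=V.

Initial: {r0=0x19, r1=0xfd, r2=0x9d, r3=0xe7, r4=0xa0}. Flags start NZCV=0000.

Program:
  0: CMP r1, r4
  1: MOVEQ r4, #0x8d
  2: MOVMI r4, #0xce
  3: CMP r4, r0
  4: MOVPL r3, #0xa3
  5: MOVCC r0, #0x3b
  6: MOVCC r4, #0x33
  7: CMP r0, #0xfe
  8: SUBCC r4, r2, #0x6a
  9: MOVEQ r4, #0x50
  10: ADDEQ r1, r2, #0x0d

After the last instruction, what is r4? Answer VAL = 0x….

VAL = 0x33

[0] flags=0010 → (cmp)
[1] flags=0010 EQ?F → skip
[2] flags=0010 MI?F → skip
[3] flags=1010 → (cmp)
[4] flags=1010 PL?F → skip
[5] flags=1010 CC?F → skip
[6] flags=1010 CC?F → skip
[7] flags=0000 → (cmp)
[8] flags=0000 CC?T → r4=0x33
[9] flags=0000 EQ?F → skip
[10] flags=0000 EQ?F → skip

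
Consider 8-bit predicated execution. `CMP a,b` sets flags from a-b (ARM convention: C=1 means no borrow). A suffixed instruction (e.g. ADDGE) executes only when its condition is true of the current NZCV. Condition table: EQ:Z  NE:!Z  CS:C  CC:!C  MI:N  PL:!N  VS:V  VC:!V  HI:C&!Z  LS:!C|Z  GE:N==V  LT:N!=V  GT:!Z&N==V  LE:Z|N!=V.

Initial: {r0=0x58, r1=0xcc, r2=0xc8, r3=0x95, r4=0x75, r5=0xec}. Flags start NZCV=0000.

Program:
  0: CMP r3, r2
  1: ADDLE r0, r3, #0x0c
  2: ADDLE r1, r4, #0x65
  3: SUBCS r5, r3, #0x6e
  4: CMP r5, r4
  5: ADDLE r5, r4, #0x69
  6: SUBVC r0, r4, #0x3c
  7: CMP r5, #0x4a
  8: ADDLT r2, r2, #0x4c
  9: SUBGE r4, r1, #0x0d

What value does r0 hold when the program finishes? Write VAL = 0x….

VAL = 0xa1

[0] flags=1000 → (cmp)
[1] flags=1000 LE?T → r0=0xa1
[2] flags=1000 LE?T → r1=0xda
[3] flags=1000 CS?F → skip
[4] flags=0011 → (cmp)
[5] flags=0011 LE?T → r5=0xde
[6] flags=0011 VC?F → skip
[7] flags=1010 → (cmp)
[8] flags=1010 LT?T → r2=0x14
[9] flags=1010 GE?F → skip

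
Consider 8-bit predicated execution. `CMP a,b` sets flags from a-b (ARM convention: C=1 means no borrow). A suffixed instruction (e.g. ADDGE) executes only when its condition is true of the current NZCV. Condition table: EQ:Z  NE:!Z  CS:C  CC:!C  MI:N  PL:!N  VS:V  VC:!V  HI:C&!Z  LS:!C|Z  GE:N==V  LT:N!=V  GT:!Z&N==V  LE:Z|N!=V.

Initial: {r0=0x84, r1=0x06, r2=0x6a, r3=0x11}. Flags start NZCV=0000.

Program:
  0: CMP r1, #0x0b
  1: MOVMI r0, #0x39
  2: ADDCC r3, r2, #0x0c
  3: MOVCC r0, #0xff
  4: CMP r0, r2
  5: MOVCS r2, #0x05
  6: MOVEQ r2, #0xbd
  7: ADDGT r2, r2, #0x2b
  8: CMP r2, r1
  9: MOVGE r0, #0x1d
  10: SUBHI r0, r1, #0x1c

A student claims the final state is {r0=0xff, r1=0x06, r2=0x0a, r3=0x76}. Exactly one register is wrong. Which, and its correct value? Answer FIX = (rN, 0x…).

0: ✓ CMP  NZCV=1000
1: ✓ MOVMI  r0←0x39
2: ✓ ADDCC  r3←0x76
3: ✓ MOVCC  r0←0xff
4: ✓ CMP  NZCV=1010
5: ✓ MOVCS  r2←0x05
6: · MOVEQ
7: · ADDGT
8: ✓ CMP  NZCV=1000
9: · MOVGE
10: · SUBHI

FIX = (r2, 0x05)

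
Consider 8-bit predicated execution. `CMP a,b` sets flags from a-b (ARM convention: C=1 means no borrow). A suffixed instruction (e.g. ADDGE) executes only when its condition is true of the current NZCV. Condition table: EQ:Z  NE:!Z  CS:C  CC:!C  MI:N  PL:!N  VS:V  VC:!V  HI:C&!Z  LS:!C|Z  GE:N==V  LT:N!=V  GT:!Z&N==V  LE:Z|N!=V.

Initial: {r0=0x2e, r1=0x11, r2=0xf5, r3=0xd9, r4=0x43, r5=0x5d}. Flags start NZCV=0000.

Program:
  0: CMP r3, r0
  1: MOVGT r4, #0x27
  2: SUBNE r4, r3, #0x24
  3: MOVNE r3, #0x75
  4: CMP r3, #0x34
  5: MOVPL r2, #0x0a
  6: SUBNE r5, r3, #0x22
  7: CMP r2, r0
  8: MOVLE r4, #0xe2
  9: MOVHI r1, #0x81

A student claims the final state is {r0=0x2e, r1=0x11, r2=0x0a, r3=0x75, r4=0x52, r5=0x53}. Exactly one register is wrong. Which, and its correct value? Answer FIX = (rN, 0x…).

[0] flags=1010 → (cmp)
[1] flags=1010 GT?F → skip
[2] flags=1010 NE?T → r4=0xb5
[3] flags=1010 NE?T → r3=0x75
[4] flags=0010 → (cmp)
[5] flags=0010 PL?T → r2=0x0a
[6] flags=0010 NE?T → r5=0x53
[7] flags=1000 → (cmp)
[8] flags=1000 LE?T → r4=0xe2
[9] flags=1000 HI?F → skip

FIX = (r4, 0xe2)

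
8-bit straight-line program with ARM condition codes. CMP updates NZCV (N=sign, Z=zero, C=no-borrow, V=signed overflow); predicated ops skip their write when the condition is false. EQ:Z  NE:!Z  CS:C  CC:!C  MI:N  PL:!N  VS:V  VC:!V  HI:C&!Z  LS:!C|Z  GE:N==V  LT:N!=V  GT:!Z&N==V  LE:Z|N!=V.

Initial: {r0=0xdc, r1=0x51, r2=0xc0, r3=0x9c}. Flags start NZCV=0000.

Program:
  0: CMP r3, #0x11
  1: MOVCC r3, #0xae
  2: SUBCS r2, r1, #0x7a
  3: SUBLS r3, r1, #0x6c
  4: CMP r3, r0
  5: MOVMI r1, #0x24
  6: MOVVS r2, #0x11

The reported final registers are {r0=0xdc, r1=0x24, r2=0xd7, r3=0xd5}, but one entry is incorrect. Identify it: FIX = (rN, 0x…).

0: ✓ CMP  NZCV=1010
1: · MOVCC
2: ✓ SUBCS  r2←0xd7
3: · SUBLS
4: ✓ CMP  NZCV=1000
5: ✓ MOVMI  r1←0x24
6: · MOVVS

FIX = (r3, 0x9c)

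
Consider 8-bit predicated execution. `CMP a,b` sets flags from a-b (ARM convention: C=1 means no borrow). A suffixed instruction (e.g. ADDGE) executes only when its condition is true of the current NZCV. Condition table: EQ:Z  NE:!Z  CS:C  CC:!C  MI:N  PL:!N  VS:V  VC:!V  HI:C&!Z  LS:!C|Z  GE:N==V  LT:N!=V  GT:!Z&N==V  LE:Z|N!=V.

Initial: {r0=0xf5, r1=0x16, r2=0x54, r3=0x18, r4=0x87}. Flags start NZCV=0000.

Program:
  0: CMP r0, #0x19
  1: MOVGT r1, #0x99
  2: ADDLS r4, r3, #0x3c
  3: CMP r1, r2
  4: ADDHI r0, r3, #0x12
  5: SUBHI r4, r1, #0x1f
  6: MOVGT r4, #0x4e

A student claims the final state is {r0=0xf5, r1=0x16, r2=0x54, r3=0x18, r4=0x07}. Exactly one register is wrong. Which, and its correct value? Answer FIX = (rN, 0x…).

FIX = (r4, 0x87)

0: ✓ CMP  NZCV=1010
1: · MOVGT
2: · ADDLS
3: ✓ CMP  NZCV=1000
4: · ADDHI
5: · SUBHI
6: · MOVGT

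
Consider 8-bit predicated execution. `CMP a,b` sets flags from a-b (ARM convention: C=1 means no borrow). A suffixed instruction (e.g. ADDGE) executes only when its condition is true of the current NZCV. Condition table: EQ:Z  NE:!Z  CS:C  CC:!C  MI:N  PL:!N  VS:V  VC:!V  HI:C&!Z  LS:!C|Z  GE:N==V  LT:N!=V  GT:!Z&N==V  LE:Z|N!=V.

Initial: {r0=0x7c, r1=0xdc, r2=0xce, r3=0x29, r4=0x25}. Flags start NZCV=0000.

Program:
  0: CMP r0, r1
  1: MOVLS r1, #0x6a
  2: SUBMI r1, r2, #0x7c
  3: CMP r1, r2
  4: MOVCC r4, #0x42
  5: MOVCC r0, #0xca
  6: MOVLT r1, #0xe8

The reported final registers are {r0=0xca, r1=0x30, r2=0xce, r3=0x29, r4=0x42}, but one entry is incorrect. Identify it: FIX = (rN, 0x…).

[0] flags=1001 → (cmp)
[1] flags=1001 LS?T → r1=0x6a
[2] flags=1001 MI?T → r1=0x52
[3] flags=1001 → (cmp)
[4] flags=1001 CC?T → r4=0x42
[5] flags=1001 CC?T → r0=0xca
[6] flags=1001 LT?F → skip

FIX = (r1, 0x52)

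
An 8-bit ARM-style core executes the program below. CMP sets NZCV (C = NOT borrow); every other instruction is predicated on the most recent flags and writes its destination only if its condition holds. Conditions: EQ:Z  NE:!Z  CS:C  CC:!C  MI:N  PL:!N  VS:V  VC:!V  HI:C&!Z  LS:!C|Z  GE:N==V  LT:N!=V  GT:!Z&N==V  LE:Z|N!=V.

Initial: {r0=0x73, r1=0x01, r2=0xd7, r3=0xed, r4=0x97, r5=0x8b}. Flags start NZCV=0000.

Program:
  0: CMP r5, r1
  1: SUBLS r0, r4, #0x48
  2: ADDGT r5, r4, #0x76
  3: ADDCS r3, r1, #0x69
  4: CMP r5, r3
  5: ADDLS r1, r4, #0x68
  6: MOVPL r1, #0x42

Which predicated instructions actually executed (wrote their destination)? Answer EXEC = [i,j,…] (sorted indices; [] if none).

EXEC = [3,6]

[0] flags=1010 → (cmp)
[1] flags=1010 LS?F → skip
[2] flags=1010 GT?F → skip
[3] flags=1010 CS?T → r3=0x6a
[4] flags=0011 → (cmp)
[5] flags=0011 LS?F → skip
[6] flags=0011 PL?T → r1=0x42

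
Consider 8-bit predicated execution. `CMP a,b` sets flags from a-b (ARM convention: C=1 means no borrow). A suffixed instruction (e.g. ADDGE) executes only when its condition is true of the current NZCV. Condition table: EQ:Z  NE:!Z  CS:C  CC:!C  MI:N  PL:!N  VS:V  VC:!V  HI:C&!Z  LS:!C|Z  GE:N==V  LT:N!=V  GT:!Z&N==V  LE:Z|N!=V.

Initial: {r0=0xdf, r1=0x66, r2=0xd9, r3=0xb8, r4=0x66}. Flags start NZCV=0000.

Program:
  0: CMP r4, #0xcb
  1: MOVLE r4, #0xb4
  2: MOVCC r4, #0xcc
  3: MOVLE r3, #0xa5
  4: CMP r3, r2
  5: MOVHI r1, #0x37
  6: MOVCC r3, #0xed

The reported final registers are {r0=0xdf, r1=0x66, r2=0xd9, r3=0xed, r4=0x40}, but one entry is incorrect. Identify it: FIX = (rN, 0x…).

FIX = (r4, 0xcc)

[0] flags=1001 → (cmp)
[1] flags=1001 LE?F → skip
[2] flags=1001 CC?T → r4=0xcc
[3] flags=1001 LE?F → skip
[4] flags=1000 → (cmp)
[5] flags=1000 HI?F → skip
[6] flags=1000 CC?T → r3=0xed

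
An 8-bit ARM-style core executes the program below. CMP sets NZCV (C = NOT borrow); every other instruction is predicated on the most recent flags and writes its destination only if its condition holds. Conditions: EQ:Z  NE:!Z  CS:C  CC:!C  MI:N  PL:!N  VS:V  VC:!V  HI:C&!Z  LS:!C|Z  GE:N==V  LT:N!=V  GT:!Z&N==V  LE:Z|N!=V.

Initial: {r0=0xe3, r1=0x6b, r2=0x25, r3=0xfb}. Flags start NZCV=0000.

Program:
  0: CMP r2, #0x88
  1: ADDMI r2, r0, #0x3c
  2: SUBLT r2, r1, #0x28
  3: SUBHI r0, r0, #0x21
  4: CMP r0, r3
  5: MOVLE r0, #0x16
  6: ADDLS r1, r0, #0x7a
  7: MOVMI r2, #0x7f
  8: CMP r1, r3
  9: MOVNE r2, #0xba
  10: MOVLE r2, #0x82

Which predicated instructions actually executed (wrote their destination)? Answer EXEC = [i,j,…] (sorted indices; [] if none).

0: ✓ CMP  NZCV=1001
1: ✓ ADDMI  r2←0x1f
2: · SUBLT
3: · SUBHI
4: ✓ CMP  NZCV=1000
5: ✓ MOVLE  r0←0x16
6: ✓ ADDLS  r1←0x90
7: ✓ MOVMI  r2←0x7f
8: ✓ CMP  NZCV=1000
9: ✓ MOVNE  r2←0xba
10: ✓ MOVLE  r2←0x82

EXEC = [1,5,6,7,9,10]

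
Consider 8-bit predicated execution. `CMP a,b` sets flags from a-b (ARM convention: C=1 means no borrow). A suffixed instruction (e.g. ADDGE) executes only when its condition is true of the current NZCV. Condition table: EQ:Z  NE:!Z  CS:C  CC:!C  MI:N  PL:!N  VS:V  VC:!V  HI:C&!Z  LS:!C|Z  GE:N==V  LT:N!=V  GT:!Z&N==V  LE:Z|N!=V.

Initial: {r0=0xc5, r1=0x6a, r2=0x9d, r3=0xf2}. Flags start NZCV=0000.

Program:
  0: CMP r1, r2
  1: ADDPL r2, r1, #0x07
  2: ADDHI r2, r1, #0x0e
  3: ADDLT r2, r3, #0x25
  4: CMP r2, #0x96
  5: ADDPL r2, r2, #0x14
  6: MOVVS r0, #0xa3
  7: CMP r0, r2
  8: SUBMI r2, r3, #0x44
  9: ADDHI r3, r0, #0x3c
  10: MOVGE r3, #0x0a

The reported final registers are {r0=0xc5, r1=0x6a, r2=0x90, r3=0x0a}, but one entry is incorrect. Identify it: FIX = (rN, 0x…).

0: ✓ CMP  NZCV=1001
1: · ADDPL
2: · ADDHI
3: · ADDLT
4: ✓ CMP  NZCV=0010
5: ✓ ADDPL  r2←0xb1
6: · MOVVS
7: ✓ CMP  NZCV=0010
8: · SUBMI
9: ✓ ADDHI  r3←0x01
10: ✓ MOVGE  r3←0x0a

FIX = (r2, 0xb1)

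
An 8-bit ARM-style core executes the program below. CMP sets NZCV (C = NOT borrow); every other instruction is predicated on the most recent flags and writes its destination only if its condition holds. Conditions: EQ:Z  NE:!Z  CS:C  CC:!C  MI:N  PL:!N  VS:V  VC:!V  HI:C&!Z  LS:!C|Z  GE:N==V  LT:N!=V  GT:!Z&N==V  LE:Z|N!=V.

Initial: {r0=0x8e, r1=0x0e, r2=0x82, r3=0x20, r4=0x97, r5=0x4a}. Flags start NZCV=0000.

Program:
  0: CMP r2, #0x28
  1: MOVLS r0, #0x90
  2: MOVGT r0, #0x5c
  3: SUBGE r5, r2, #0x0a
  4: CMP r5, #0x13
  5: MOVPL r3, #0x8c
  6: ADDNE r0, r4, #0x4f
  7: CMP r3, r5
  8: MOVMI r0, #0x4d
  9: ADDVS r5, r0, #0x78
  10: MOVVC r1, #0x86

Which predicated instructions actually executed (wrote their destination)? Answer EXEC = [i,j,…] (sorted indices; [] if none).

[0] flags=0011 → (cmp)
[1] flags=0011 LS?F → skip
[2] flags=0011 GT?F → skip
[3] flags=0011 GE?F → skip
[4] flags=0010 → (cmp)
[5] flags=0010 PL?T → r3=0x8c
[6] flags=0010 NE?T → r0=0xe6
[7] flags=0011 → (cmp)
[8] flags=0011 MI?F → skip
[9] flags=0011 VS?T → r5=0x5e
[10] flags=0011 VC?F → skip

EXEC = [5,6,9]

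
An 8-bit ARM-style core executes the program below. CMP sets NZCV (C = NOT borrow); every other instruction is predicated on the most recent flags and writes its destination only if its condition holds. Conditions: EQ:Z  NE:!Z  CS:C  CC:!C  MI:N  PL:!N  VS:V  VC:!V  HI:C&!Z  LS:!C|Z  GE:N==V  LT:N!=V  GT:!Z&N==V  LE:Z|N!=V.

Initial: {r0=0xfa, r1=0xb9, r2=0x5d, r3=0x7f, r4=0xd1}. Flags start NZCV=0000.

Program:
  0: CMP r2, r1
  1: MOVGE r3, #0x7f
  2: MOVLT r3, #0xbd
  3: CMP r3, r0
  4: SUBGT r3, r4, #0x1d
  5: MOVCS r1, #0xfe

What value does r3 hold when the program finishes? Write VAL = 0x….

VAL = 0xb4

[0] flags=1001 → (cmp)
[1] flags=1001 GE?T → r3=0x7f
[2] flags=1001 LT?F → skip
[3] flags=1001 → (cmp)
[4] flags=1001 GT?T → r3=0xb4
[5] flags=1001 CS?F → skip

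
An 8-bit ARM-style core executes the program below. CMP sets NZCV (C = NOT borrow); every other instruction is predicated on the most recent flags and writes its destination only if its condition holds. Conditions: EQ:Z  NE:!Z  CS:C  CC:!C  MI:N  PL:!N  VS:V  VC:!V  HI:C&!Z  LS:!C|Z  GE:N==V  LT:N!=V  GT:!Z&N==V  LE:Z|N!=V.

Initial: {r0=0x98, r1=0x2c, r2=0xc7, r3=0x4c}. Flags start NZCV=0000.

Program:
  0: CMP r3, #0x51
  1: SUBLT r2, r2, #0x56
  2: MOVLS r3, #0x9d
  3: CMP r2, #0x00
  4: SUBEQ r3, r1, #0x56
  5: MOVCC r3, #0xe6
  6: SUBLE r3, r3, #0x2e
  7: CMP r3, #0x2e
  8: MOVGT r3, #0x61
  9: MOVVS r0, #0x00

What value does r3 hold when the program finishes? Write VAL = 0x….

VAL = 0x9d

[0] flags=1000 → (cmp)
[1] flags=1000 LT?T → r2=0x71
[2] flags=1000 LS?T → r3=0x9d
[3] flags=0010 → (cmp)
[4] flags=0010 EQ?F → skip
[5] flags=0010 CC?F → skip
[6] flags=0010 LE?F → skip
[7] flags=0011 → (cmp)
[8] flags=0011 GT?F → skip
[9] flags=0011 VS?T → r0=0x00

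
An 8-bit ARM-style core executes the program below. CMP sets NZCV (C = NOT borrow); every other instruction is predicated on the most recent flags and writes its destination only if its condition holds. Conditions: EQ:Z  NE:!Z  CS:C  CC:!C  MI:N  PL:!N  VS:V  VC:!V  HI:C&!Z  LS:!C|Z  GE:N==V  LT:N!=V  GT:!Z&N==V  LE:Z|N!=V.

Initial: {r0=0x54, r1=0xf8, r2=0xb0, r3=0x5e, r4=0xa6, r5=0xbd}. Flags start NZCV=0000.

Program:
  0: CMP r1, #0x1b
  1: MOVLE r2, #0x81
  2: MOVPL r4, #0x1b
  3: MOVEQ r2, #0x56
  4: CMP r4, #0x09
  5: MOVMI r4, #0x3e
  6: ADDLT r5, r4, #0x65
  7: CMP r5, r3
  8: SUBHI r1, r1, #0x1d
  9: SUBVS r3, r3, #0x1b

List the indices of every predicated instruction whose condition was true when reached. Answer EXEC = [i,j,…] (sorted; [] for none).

0: ✓ CMP  NZCV=1010
1: ✓ MOVLE  r2←0x81
2: · MOVPL
3: · MOVEQ
4: ✓ CMP  NZCV=1010
5: ✓ MOVMI  r4←0x3e
6: ✓ ADDLT  r5←0xa3
7: ✓ CMP  NZCV=0011
8: ✓ SUBHI  r1←0xdb
9: ✓ SUBVS  r3←0x43

EXEC = [1,5,6,8,9]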